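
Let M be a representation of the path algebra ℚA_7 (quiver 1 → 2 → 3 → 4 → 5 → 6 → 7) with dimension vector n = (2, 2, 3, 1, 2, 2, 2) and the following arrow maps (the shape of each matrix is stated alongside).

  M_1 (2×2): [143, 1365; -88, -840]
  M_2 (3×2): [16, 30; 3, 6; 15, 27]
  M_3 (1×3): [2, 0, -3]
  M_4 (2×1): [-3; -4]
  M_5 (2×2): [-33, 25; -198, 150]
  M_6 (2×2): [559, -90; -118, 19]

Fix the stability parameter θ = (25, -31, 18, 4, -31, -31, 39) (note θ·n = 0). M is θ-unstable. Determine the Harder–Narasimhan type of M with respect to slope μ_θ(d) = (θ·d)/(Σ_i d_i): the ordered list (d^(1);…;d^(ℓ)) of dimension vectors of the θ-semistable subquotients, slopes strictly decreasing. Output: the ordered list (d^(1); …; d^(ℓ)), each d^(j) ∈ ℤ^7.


Interval decomposition of M: I[1,1], I[1,7], I[2,3], I[3,3], I[5,5], I[6,7].
HN type (ℓ=5): μ^(1)=39; μ^(2)=25; μ^(3)=18; μ^(4)=-23/3; μ^(5)=-31

((0, 0, 0, 0, 0, 0, 2); (1, 0, 0, 0, 0, 0, 0); (0, 0, 2, 0, 0, 0, 0); (1, 1, 1, 1, 1, 1, 0); (0, 1, 0, 0, 1, 1, 0))


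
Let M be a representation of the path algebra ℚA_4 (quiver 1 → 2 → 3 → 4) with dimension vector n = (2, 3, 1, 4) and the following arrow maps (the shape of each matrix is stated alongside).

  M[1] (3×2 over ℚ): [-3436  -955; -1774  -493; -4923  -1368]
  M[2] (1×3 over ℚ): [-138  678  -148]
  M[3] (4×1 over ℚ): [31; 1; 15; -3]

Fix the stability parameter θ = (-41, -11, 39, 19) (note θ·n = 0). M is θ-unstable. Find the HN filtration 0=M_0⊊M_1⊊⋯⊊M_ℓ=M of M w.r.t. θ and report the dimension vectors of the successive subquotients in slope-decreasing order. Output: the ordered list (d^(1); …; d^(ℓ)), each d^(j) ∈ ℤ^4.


Barcode: M ≅ I[1,2]^2, I[2,4], I[4,4]^3. HN layers by μ_θ (4 steps, strictly decreasing):
  μ^(1)=29; μ^(2)=19; μ^(3)=-11; μ^(4)=-41

((0, 0, 1, 1); (0, 0, 0, 3); (0, 3, 0, 0); (2, 0, 0, 0))


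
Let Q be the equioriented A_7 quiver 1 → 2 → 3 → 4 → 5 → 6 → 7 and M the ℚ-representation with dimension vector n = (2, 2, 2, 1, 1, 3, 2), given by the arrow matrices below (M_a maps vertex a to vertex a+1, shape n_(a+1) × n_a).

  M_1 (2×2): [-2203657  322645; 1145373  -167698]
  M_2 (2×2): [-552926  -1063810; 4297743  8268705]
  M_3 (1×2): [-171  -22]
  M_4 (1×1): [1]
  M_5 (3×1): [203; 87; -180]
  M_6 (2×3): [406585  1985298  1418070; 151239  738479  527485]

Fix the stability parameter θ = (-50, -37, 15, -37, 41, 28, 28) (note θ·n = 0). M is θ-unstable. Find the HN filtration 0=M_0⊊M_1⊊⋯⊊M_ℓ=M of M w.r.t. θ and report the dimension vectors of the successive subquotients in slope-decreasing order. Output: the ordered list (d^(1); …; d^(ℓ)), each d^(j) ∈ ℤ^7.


Via rank(M_{q-1}∘⋯∘M_p): M ≅ I[1,2], I[1,3], I[3,7], I[6,6], I[6,7].
μ_θ-semistable layers: μ^(1)=97/3; μ^(2)=28; μ^(3)=15; μ^(4)=-11; μ^(5)=-37; μ^(6)=-50

((0, 0, 0, 0, 1, 1, 1); (0, 0, 0, 0, 0, 2, 1); (0, 0, 1, 0, 0, 0, 0); (0, 0, 1, 1, 0, 0, 0); (0, 2, 0, 0, 0, 0, 0); (2, 0, 0, 0, 0, 0, 0))


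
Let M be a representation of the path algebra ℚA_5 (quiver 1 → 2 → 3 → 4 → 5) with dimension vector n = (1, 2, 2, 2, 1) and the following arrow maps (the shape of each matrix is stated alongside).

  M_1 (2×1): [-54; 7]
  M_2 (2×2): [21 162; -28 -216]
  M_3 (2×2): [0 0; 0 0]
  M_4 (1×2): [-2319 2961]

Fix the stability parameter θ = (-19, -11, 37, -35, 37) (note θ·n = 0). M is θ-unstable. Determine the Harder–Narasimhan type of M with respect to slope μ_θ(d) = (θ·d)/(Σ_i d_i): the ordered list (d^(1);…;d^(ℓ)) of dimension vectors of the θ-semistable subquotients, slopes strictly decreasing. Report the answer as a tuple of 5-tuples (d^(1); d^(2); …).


Via rank(M_{q-1}∘⋯∘M_p): M ≅ I[1,2], I[2,3], I[3,3], I[4,4], I[4,5].
μ_θ-semistable layers: μ^(1)=37; μ^(2)=-11; μ^(3)=-19; μ^(4)=-35

((0, 0, 2, 0, 1); (0, 2, 0, 0, 0); (1, 0, 0, 0, 0); (0, 0, 0, 2, 0))


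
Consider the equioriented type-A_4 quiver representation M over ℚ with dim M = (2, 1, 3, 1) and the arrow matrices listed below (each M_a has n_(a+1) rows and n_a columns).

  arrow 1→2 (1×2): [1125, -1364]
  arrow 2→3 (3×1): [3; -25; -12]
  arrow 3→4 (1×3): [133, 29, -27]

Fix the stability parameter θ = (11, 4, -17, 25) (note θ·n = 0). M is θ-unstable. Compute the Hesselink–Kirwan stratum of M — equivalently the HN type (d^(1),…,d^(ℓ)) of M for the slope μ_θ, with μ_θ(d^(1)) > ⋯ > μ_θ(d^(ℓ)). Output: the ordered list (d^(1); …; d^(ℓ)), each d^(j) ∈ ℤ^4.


Via rank(M_{q-1}∘⋯∘M_p): M ≅ I[1,1], I[1,4], I[3,3]^2.
μ_θ-semistable layers: μ^(1)=25; μ^(2)=11; μ^(3)=-2/3; μ^(4)=-17

((0, 0, 0, 1); (1, 0, 0, 0); (1, 1, 1, 0); (0, 0, 2, 0))


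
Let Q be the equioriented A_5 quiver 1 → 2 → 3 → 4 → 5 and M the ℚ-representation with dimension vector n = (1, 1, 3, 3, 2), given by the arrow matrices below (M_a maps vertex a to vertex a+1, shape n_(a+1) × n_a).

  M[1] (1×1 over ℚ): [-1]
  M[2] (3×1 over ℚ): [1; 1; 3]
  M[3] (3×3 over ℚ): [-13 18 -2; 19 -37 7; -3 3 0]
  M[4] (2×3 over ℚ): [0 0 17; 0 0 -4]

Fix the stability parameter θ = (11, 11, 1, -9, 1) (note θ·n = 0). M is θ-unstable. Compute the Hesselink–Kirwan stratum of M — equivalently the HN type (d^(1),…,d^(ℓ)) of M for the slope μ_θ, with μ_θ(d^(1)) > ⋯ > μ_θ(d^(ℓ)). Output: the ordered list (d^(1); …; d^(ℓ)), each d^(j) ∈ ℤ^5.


Via rank(M_{q-1}∘⋯∘M_p): M ≅ I[1,4], I[3,4], I[3,5], I[5,5].
μ_θ-semistable layers: μ^(1)=7/2; μ^(2)=1; μ^(3)=-4

((1, 1, 1, 1, 0); (0, 0, 0, 0, 2); (0, 0, 2, 2, 0))


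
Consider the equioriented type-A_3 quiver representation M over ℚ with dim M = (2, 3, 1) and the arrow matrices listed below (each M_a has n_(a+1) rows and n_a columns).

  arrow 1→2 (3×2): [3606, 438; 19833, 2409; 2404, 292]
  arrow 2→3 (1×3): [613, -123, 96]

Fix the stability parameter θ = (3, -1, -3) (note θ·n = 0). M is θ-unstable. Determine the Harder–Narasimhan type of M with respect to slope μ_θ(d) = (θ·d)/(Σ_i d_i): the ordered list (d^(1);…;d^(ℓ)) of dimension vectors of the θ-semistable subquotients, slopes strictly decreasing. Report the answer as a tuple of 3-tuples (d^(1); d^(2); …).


Via rank(M_{q-1}∘⋯∘M_p): M ≅ I[1,1], I[1,3], I[2,2]^2.
μ_θ-semistable layers: μ^(1)=3; μ^(2)=-1/3; μ^(3)=-1

((1, 0, 0); (1, 1, 1); (0, 2, 0))


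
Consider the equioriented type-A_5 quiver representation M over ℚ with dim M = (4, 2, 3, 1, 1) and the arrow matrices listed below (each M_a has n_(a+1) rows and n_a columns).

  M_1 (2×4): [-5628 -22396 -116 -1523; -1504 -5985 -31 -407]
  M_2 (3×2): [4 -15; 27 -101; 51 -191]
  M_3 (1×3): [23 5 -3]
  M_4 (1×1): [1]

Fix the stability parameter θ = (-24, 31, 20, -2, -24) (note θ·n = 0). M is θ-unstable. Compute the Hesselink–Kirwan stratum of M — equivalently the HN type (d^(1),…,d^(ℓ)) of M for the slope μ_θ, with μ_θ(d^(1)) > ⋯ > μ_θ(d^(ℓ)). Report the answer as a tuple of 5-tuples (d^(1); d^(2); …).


Barcode: M ≅ I[1,1]^2, I[1,3], I[1,5], I[3,3]. HN layers by μ_θ (4 steps, strictly decreasing):
  μ^(1)=51/2; μ^(2)=20; μ^(3)=25/4; μ^(4)=-24

((0, 1, 1, 0, 0); (0, 0, 1, 0, 0); (0, 1, 1, 1, 1); (4, 0, 0, 0, 0))


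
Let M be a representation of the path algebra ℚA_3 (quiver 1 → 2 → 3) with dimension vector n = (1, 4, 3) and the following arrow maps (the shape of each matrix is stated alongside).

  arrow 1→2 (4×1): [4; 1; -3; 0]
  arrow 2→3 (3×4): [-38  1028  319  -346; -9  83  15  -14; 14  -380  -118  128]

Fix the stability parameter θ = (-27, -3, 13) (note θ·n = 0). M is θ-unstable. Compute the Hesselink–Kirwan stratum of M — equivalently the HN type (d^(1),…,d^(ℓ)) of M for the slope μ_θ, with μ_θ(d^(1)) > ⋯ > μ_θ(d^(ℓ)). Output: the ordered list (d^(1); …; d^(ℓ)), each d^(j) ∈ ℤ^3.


Barcode: M ≅ I[1,3], I[2,2], I[2,3]^2. HN layers by μ_θ (3 steps, strictly decreasing):
  μ^(1)=13; μ^(2)=-3; μ^(3)=-27

((0, 0, 3); (0, 4, 0); (1, 0, 0))


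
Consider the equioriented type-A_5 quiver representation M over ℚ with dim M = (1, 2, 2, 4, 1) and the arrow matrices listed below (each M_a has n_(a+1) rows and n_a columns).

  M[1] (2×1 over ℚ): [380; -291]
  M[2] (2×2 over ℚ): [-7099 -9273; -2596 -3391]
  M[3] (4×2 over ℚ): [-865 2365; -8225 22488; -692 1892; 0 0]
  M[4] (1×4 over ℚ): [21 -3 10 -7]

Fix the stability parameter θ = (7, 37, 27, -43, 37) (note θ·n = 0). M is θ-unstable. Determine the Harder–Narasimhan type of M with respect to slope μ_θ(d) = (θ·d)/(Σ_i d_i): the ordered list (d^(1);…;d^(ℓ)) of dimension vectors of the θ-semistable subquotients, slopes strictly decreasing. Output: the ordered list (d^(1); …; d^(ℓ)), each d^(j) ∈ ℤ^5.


Barcode: M ≅ I[1,5], I[2,4], I[4,4]^2. HN layers by μ_θ (3 steps, strictly decreasing):
  μ^(1)=37; μ^(2)=7; μ^(3)=-43

((0, 0, 0, 0, 1); (1, 2, 2, 2, 0); (0, 0, 0, 2, 0))


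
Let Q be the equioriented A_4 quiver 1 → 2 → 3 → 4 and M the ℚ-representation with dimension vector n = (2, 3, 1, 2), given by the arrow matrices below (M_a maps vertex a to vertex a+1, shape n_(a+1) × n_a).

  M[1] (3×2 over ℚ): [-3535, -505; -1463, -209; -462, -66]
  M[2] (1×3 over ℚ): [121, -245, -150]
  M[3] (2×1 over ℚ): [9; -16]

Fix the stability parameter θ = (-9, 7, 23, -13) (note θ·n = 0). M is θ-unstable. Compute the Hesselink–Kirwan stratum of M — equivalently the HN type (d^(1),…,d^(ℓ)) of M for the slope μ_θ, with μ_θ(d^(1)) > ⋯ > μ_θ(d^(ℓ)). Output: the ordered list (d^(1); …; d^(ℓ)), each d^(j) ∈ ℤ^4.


Barcode: M ≅ I[1,1], I[1,2], I[2,2], I[2,4], I[4,4]. HN layers by μ_θ (4 steps, strictly decreasing):
  μ^(1)=7; μ^(2)=17/3; μ^(3)=-9; μ^(4)=-13

((0, 2, 0, 0); (0, 1, 1, 1); (2, 0, 0, 0); (0, 0, 0, 1))


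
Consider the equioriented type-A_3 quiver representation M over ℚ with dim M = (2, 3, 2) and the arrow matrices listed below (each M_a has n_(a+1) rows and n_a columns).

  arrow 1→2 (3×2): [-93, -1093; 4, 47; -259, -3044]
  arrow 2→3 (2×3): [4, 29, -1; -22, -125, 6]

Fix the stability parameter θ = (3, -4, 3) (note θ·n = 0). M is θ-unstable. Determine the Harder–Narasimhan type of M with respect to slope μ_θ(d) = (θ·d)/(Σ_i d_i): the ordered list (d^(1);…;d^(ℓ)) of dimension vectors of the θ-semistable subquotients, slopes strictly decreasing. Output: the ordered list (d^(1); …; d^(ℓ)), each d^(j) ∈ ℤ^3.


Interval decomposition of M: I[1,3]^2, I[2,2].
HN type (ℓ=3): μ^(1)=3; μ^(2)=-1/2; μ^(3)=-4

((0, 0, 2); (2, 2, 0); (0, 1, 0))


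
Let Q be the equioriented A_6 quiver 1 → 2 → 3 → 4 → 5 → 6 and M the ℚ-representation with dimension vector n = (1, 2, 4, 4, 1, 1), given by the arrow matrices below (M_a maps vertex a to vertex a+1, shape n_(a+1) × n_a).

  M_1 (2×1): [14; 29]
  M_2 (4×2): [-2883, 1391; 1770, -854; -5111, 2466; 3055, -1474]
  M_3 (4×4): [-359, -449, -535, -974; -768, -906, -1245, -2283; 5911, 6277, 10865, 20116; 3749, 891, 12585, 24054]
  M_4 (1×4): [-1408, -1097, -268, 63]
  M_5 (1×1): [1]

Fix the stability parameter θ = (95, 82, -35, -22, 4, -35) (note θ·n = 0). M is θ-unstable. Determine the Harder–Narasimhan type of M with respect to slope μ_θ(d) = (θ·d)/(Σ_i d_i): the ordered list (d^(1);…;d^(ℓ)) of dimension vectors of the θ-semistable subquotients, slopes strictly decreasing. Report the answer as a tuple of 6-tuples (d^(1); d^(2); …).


Interval decomposition of M: I[1,6], I[2,4], I[3,3]^2, I[4,4]^2.
HN type (ℓ=4): μ^(1)=89/6; μ^(2)=25/3; μ^(3)=-22; μ^(4)=-35

((1, 1, 1, 1, 1, 1); (0, 1, 1, 1, 0, 0); (0, 0, 0, 2, 0, 0); (0, 0, 2, 0, 0, 0))


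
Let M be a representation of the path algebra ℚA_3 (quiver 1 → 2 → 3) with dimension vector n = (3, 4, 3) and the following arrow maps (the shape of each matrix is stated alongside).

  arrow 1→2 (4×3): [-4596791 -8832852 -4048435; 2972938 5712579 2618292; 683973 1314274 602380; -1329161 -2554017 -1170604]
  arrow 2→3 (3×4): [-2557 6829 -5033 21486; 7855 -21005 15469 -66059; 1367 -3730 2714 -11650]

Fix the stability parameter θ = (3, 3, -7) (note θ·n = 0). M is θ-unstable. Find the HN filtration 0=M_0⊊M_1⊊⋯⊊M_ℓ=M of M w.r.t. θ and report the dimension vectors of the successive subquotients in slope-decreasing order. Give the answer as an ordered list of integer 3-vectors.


Barcode: M ≅ I[1,2], I[1,3]^2, I[2,3]. HN layers by μ_θ (3 steps, strictly decreasing):
  μ^(1)=3; μ^(2)=-1/3; μ^(3)=-2

((1, 1, 0); (2, 2, 2); (0, 1, 1))


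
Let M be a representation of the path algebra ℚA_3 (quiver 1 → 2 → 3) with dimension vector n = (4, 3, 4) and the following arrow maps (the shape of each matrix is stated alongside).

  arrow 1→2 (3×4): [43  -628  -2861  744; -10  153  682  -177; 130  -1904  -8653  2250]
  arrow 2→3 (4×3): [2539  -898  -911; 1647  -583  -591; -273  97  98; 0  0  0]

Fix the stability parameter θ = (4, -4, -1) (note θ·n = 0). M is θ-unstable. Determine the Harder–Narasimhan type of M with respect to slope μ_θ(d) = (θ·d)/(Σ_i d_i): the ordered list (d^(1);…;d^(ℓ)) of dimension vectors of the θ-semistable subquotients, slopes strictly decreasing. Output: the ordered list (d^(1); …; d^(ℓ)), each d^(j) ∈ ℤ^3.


Barcode: M ≅ I[1,1], I[1,3]^3, I[3,3]. HN layers by μ_θ (3 steps, strictly decreasing):
  μ^(1)=4; μ^(2)=-1/3; μ^(3)=-1

((1, 0, 0); (3, 3, 3); (0, 0, 1))


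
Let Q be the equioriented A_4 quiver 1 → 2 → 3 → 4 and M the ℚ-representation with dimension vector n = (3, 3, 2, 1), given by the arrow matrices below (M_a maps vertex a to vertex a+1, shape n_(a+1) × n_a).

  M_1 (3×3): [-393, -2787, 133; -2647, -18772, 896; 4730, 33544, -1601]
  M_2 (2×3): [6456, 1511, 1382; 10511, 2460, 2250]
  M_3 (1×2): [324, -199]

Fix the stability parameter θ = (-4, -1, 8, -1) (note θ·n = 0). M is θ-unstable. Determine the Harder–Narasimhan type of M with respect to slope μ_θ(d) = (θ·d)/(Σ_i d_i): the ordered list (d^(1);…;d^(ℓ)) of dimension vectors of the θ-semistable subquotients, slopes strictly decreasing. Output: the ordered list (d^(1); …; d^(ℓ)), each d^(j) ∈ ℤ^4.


Barcode: M ≅ I[1,2], I[1,3], I[1,4]. HN layers by μ_θ (4 steps, strictly decreasing):
  μ^(1)=8; μ^(2)=7/2; μ^(3)=-1; μ^(4)=-4

((0, 0, 1, 0); (0, 0, 1, 1); (0, 3, 0, 0); (3, 0, 0, 0))


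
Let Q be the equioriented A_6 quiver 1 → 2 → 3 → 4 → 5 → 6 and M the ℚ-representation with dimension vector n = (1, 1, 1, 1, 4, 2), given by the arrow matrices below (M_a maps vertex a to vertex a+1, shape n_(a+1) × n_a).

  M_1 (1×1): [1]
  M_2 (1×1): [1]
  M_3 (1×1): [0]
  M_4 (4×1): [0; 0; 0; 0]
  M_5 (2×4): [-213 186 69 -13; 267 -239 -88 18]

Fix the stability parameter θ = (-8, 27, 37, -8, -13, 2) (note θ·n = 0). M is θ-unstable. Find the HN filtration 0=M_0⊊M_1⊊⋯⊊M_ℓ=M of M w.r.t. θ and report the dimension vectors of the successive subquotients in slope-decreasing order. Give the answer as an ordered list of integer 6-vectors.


Via rank(M_{q-1}∘⋯∘M_p): M ≅ I[1,3], I[4,4], I[5,5]^2, I[5,6]^2.
μ_θ-semistable layers: μ^(1)=37; μ^(2)=27; μ^(3)=2; μ^(4)=-8; μ^(5)=-13

((0, 0, 1, 0, 0, 0); (0, 1, 0, 0, 0, 0); (0, 0, 0, 0, 0, 2); (1, 0, 0, 1, 0, 0); (0, 0, 0, 0, 4, 0))


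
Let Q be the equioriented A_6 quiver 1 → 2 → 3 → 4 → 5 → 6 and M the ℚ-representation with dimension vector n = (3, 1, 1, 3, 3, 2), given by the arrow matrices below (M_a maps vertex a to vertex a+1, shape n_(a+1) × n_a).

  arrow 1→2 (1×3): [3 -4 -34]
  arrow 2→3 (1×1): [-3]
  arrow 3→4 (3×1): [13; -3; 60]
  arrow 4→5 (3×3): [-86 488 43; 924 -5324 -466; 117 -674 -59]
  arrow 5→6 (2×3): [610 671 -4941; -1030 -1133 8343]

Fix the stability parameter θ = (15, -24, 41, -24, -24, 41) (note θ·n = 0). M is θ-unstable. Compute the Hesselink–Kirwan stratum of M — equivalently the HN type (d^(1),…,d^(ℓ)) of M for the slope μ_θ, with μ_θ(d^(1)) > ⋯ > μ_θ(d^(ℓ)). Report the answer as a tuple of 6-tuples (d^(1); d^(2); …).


Via rank(M_{q-1}∘⋯∘M_p): M ≅ I[1,1]^2, I[1,6], I[4,5]^2, I[6,6].
μ_θ-semistable layers: μ^(1)=41; μ^(2)=15; μ^(3)=-7/3; μ^(4)=-9/2; μ^(5)=-24

((0, 0, 0, 0, 0, 2); (2, 0, 0, 0, 0, 0); (0, 0, 1, 1, 1, 0); (1, 1, 0, 0, 0, 0); (0, 0, 0, 2, 2, 0))


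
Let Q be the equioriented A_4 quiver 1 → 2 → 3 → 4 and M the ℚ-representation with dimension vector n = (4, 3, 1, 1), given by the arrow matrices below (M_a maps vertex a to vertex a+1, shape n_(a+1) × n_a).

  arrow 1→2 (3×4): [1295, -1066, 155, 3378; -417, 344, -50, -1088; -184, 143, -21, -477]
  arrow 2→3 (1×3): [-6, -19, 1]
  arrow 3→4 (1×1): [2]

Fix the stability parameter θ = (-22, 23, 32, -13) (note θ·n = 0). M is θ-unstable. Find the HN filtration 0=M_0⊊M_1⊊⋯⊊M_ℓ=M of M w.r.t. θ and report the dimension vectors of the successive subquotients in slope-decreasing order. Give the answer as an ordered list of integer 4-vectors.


Barcode: M ≅ I[1,1], I[1,2]^2, I[1,4]. HN layers by μ_θ (3 steps, strictly decreasing):
  μ^(1)=23; μ^(2)=14; μ^(3)=-22

((0, 2, 0, 0); (0, 1, 1, 1); (4, 0, 0, 0))


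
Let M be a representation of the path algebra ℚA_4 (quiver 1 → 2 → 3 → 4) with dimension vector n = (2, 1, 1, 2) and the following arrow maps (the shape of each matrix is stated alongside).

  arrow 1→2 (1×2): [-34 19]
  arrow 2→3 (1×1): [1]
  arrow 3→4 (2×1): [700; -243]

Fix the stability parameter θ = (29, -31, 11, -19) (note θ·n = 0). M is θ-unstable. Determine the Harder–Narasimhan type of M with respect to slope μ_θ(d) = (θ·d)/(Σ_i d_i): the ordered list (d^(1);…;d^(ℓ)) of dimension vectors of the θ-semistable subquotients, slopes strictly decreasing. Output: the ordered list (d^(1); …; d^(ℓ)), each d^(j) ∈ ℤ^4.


Interval decomposition of M: I[1,1], I[1,4], I[4,4].
HN type (ℓ=3): μ^(1)=29; μ^(2)=-5/2; μ^(3)=-19

((1, 0, 0, 0); (1, 1, 1, 1); (0, 0, 0, 1))


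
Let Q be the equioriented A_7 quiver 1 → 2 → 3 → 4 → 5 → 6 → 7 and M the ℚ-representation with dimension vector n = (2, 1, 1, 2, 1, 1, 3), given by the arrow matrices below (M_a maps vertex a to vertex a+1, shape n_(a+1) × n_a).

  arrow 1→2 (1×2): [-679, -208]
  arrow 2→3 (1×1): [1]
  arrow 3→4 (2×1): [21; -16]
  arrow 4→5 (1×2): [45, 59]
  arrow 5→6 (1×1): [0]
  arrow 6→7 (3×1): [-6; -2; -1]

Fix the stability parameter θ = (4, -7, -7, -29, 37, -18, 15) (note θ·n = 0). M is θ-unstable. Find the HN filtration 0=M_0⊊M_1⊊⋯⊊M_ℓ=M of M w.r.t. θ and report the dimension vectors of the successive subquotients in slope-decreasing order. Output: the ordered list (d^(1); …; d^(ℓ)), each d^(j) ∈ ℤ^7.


Via rank(M_{q-1}∘⋯∘M_p): M ≅ I[1,1], I[1,5], I[4,4], I[6,7], I[7,7]^2.
μ_θ-semistable layers: μ^(1)=37; μ^(2)=15; μ^(3)=4; μ^(4)=-39/4; μ^(5)=-18; μ^(6)=-29

((0, 0, 0, 0, 1, 0, 0); (0, 0, 0, 0, 0, 0, 3); (1, 0, 0, 0, 0, 0, 0); (1, 1, 1, 1, 0, 0, 0); (0, 0, 0, 0, 0, 1, 0); (0, 0, 0, 1, 0, 0, 0))


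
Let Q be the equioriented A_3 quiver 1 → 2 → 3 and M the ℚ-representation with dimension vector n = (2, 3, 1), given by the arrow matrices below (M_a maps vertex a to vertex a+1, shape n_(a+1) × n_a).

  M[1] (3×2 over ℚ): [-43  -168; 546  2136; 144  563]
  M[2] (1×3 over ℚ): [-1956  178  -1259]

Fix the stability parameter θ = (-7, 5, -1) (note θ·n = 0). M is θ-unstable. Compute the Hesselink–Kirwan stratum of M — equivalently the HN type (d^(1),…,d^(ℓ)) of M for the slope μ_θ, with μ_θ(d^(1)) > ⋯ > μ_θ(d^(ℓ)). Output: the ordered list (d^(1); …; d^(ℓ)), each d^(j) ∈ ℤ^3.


Barcode: M ≅ I[1,2], I[1,3], I[2,2]. HN layers by μ_θ (3 steps, strictly decreasing):
  μ^(1)=5; μ^(2)=2; μ^(3)=-7

((0, 2, 0); (0, 1, 1); (2, 0, 0))


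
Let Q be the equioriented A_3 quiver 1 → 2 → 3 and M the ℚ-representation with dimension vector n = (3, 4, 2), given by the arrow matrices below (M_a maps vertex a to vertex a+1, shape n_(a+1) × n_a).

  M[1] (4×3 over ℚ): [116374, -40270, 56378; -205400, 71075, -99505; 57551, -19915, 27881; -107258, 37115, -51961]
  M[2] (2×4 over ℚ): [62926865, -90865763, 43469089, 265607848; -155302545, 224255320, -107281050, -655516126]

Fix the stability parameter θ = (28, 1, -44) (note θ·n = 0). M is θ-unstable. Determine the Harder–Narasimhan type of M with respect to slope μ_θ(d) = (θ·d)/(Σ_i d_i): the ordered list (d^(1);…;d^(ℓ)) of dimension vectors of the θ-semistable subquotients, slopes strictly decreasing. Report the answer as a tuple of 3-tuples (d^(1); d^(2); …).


Barcode: M ≅ I[1,1], I[1,3]^2, I[2,2]^2. HN layers by μ_θ (3 steps, strictly decreasing):
  μ^(1)=28; μ^(2)=1; μ^(3)=-5

((1, 0, 0); (0, 2, 0); (2, 2, 2))


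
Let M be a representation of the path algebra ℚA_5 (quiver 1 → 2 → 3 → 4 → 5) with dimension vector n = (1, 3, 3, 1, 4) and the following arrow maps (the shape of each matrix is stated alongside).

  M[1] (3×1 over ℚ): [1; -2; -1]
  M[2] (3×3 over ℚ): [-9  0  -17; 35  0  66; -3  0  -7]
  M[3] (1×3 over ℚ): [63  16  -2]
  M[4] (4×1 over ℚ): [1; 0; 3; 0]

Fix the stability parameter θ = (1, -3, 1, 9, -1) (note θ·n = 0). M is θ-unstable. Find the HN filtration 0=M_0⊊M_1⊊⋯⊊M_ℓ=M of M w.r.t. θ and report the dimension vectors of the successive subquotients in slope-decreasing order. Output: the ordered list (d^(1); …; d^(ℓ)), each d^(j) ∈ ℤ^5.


Via rank(M_{q-1}∘⋯∘M_p): M ≅ I[1,3], I[2,2], I[2,5], I[3,3], I[5,5]^3.
μ_θ-semistable layers: μ^(1)=4; μ^(2)=1; μ^(3)=-1; μ^(4)=-3

((0, 0, 0, 1, 1); (0, 0, 3, 0, 0); (1, 1, 0, 0, 3); (0, 2, 0, 0, 0))


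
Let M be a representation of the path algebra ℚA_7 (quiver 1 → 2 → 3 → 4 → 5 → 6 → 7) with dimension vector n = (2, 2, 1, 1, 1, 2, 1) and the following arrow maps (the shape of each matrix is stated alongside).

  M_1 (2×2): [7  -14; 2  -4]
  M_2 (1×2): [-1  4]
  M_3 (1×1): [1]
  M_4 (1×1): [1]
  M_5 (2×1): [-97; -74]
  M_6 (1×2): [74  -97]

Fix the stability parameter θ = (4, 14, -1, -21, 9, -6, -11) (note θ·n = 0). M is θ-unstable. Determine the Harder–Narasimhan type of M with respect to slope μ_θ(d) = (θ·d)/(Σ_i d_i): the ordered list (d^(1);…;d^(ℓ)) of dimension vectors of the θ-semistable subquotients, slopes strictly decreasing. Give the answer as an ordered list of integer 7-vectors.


Via rank(M_{q-1}∘⋯∘M_p): M ≅ I[1,1], I[1,6], I[2,2], I[6,7].
μ_θ-semistable layers: μ^(1)=14; μ^(2)=4; μ^(3)=3/2; μ^(4)=-1; μ^(5)=-17/2

((0, 1, 0, 0, 0, 0, 0); (1, 0, 0, 0, 0, 0, 0); (0, 0, 0, 0, 1, 1, 0); (1, 1, 1, 1, 0, 0, 0); (0, 0, 0, 0, 0, 1, 1))


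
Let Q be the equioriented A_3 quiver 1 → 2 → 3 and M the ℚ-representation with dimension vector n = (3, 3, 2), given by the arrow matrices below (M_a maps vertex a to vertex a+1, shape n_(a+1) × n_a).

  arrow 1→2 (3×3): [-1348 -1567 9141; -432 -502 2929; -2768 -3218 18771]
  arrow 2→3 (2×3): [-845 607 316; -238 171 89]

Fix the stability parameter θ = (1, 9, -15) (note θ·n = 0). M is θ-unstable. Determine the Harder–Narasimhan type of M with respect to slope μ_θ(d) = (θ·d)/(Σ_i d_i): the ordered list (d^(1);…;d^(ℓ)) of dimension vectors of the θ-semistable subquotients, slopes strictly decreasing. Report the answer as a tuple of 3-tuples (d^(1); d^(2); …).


Barcode: M ≅ I[1,1], I[1,3]^2, I[2,2]. HN layers by μ_θ (3 steps, strictly decreasing):
  μ^(1)=9; μ^(2)=1; μ^(3)=-5/3

((0, 1, 0); (1, 0, 0); (2, 2, 2))


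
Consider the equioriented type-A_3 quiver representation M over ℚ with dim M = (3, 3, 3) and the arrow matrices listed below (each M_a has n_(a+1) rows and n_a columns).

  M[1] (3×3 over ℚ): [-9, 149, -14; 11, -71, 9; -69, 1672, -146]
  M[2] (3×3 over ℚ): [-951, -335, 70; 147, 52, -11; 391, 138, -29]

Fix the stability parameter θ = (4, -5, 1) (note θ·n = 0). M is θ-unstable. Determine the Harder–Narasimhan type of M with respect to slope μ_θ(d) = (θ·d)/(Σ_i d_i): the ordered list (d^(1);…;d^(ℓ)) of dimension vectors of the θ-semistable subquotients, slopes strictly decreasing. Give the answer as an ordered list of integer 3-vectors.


Via rank(M_{q-1}∘⋯∘M_p): M ≅ I[1,2], I[1,3]^2, I[3,3].
μ_θ-semistable layers: μ^(1)=1; μ^(2)=-1/2

((0, 0, 3); (3, 3, 0))


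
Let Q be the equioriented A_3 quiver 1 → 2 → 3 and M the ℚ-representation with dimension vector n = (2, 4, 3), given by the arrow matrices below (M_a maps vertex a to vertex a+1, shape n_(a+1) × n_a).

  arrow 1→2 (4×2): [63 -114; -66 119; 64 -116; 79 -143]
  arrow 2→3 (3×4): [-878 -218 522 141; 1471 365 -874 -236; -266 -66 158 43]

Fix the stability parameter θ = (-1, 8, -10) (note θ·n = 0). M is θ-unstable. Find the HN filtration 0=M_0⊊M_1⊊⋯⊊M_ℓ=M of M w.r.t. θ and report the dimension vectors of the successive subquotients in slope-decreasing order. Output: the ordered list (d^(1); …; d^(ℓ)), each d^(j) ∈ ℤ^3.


Interval decomposition of M: I[1,3]^2, I[2,2], I[2,3].
HN type (ℓ=2): μ^(1)=8; μ^(2)=-1

((0, 1, 0); (2, 3, 3))


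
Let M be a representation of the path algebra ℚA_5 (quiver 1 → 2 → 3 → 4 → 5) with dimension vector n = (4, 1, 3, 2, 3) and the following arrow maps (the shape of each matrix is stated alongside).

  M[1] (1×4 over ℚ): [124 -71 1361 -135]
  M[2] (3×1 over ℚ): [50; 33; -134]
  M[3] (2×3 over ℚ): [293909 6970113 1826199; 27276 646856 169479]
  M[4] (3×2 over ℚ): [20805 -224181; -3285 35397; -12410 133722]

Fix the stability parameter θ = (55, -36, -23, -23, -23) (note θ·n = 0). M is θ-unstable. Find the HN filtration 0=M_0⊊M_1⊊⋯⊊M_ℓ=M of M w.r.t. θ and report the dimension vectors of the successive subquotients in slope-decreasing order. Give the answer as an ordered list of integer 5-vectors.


Barcode: M ≅ I[1,1]^3, I[1,5], I[3,3], I[3,4], I[5,5]^2. HN layers by μ_θ (3 steps, strictly decreasing):
  μ^(1)=55; μ^(2)=-10; μ^(3)=-23

((3, 0, 0, 0, 0); (1, 1, 1, 1, 1); (0, 0, 2, 1, 2))


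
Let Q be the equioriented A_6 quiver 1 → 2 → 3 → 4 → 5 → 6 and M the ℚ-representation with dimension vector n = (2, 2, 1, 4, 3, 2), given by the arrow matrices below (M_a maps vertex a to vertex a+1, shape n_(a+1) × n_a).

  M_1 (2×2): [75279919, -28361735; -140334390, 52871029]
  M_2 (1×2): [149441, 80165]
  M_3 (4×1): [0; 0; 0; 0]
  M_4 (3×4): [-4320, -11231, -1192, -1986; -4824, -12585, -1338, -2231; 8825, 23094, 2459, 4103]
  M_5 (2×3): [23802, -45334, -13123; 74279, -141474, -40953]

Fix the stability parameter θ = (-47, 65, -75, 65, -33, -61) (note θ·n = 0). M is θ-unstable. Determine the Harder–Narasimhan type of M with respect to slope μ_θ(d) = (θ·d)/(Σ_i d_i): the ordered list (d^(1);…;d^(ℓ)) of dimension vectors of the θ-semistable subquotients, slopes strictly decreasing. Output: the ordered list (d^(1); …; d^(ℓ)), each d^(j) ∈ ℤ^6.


Barcode: M ≅ I[1,2], I[1,3], I[4,4], I[4,5], I[4,6]^2. HN layers by μ_θ (5 steps, strictly decreasing):
  μ^(1)=65; μ^(2)=16; μ^(3)=-5; μ^(4)=-29/3; μ^(5)=-47

((0, 1, 0, 1, 0, 0); (0, 0, 0, 1, 1, 0); (0, 1, 1, 0, 0, 0); (0, 0, 0, 2, 2, 2); (2, 0, 0, 0, 0, 0))


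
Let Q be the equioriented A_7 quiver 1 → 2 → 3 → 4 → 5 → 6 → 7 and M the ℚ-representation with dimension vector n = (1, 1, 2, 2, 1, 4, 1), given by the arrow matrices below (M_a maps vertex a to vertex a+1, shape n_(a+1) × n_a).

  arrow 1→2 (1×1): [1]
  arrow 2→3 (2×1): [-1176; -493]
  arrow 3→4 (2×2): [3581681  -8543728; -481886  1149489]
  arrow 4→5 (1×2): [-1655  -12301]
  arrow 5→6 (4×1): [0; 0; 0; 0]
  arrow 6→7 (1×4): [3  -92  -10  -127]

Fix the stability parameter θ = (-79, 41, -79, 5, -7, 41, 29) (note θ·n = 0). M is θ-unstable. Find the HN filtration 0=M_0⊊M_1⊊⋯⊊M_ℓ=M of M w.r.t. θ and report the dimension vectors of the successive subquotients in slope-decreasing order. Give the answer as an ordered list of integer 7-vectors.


Interval decomposition of M: I[1,5], I[3,4], I[6,6]^3, I[6,7].
HN type (ℓ=6): μ^(1)=41; μ^(2)=35; μ^(3)=5; μ^(4)=-1; μ^(5)=-19; μ^(6)=-79

((0, 0, 0, 0, 0, 3, 0); (0, 0, 0, 0, 0, 1, 1); (0, 0, 0, 1, 0, 0, 0); (0, 0, 0, 1, 1, 0, 0); (0, 1, 1, 0, 0, 0, 0); (1, 0, 1, 0, 0, 0, 0))


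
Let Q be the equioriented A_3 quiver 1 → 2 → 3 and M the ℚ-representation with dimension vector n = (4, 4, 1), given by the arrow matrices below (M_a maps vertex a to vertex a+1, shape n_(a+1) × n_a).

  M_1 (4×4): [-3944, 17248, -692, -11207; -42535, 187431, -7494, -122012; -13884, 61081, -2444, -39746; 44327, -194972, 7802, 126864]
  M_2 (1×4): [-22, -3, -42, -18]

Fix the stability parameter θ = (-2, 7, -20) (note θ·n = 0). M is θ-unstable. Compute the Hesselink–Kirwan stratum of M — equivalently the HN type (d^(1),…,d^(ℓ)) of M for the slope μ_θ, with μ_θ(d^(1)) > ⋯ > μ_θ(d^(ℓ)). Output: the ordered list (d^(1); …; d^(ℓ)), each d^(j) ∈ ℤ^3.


Barcode: M ≅ I[1,2]^3, I[1,3]. HN layers by μ_θ (3 steps, strictly decreasing):
  μ^(1)=7; μ^(2)=-2; μ^(3)=-5

((0, 3, 0); (3, 0, 0); (1, 1, 1))


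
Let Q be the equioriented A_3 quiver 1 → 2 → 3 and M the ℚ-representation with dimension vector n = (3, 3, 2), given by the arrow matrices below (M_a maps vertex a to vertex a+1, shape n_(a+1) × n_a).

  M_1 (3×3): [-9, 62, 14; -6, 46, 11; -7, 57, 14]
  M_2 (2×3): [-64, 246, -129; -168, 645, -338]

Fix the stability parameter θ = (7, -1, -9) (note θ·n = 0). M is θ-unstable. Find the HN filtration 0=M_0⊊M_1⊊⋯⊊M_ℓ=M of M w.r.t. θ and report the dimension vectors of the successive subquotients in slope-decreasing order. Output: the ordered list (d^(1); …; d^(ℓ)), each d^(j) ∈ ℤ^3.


Via rank(M_{q-1}∘⋯∘M_p): M ≅ I[1,2], I[1,3]^2.
μ_θ-semistable layers: μ^(1)=3; μ^(2)=-1

((1, 1, 0); (2, 2, 2))


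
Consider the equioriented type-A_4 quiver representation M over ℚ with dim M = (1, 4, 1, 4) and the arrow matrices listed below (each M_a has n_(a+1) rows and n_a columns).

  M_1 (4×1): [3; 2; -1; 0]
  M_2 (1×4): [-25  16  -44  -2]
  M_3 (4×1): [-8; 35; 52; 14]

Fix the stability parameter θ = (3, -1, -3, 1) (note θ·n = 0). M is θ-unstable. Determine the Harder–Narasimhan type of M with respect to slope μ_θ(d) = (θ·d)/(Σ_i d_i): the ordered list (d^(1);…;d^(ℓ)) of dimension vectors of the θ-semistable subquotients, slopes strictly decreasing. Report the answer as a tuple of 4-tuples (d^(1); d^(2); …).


Via rank(M_{q-1}∘⋯∘M_p): M ≅ I[1,4], I[2,2]^3, I[4,4]^3.
μ_θ-semistable layers: μ^(1)=1; μ^(2)=-1/3; μ^(3)=-1

((0, 0, 0, 4); (1, 1, 1, 0); (0, 3, 0, 0))


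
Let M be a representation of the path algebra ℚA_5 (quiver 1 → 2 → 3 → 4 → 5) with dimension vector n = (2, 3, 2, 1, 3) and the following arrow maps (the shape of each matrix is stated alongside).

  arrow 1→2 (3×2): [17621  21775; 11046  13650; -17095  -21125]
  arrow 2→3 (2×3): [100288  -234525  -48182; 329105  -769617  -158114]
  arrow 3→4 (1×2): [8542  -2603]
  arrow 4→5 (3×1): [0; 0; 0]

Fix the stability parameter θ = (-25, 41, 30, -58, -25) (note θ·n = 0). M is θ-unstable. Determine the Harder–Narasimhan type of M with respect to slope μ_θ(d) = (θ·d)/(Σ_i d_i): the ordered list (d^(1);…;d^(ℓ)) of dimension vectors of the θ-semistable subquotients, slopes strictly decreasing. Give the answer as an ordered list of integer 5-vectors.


Barcode: M ≅ I[1,1], I[1,4], I[2,2], I[2,3], I[5,5]^3. HN layers by μ_θ (4 steps, strictly decreasing):
  μ^(1)=41; μ^(2)=71/2; μ^(3)=13/3; μ^(4)=-25

((0, 1, 0, 0, 0); (0, 1, 1, 0, 0); (0, 1, 1, 1, 0); (2, 0, 0, 0, 3))


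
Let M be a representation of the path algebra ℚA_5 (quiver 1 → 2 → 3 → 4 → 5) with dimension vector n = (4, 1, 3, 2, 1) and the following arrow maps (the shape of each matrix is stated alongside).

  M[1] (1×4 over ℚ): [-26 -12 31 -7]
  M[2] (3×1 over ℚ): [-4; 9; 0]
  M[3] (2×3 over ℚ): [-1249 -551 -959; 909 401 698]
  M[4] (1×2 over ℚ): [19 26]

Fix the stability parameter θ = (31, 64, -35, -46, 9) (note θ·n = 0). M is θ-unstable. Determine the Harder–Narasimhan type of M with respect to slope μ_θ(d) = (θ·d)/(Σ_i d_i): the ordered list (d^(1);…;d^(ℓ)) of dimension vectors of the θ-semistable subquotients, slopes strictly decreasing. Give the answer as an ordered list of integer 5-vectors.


Barcode: M ≅ I[1,1]^3, I[1,5], I[3,3], I[3,4]. HN layers by μ_θ (5 steps, strictly decreasing):
  μ^(1)=31; μ^(2)=9; μ^(3)=7/2; μ^(4)=-35; μ^(5)=-81/2

((3, 0, 0, 0, 0); (0, 0, 0, 0, 1); (1, 1, 1, 1, 0); (0, 0, 1, 0, 0); (0, 0, 1, 1, 0))


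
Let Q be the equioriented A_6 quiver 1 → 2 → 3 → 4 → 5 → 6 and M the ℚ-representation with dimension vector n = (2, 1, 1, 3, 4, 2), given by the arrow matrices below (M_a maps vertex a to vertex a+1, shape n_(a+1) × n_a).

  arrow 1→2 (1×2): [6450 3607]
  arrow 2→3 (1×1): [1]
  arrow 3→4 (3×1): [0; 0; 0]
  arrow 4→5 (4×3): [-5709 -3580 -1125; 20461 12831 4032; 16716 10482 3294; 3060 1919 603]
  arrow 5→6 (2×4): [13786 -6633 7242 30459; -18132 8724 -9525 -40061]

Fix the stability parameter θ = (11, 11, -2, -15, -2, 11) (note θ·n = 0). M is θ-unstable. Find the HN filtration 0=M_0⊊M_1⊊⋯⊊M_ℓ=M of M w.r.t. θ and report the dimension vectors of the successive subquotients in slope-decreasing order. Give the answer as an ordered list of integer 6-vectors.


Interval decomposition of M: I[1,1], I[1,3], I[4,4], I[4,6]^2, I[5,5]^2.
HN type (ℓ=4): μ^(1)=11; μ^(2)=20/3; μ^(3)=-2; μ^(4)=-15

((1, 0, 0, 0, 0, 2); (1, 1, 1, 0, 0, 0); (0, 0, 0, 0, 4, 0); (0, 0, 0, 3, 0, 0))


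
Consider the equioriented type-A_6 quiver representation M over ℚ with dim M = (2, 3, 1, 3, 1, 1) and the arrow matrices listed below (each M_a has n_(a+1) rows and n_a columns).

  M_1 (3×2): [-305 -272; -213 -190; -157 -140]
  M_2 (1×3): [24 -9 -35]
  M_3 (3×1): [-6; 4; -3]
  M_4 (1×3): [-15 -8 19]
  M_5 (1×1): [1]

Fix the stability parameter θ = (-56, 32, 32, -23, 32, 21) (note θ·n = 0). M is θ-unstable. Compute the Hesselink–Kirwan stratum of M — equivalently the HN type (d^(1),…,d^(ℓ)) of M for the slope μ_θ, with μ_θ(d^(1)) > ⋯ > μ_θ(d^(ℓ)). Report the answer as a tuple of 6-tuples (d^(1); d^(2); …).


Interval decomposition of M: I[1,2], I[1,6], I[2,2], I[4,4]^2.
HN type (ℓ=5): μ^(1)=32; μ^(2)=53/2; μ^(3)=41/3; μ^(4)=-23; μ^(5)=-56

((0, 2, 0, 0, 0, 0); (0, 0, 0, 0, 1, 1); (0, 1, 1, 1, 0, 0); (0, 0, 0, 2, 0, 0); (2, 0, 0, 0, 0, 0))


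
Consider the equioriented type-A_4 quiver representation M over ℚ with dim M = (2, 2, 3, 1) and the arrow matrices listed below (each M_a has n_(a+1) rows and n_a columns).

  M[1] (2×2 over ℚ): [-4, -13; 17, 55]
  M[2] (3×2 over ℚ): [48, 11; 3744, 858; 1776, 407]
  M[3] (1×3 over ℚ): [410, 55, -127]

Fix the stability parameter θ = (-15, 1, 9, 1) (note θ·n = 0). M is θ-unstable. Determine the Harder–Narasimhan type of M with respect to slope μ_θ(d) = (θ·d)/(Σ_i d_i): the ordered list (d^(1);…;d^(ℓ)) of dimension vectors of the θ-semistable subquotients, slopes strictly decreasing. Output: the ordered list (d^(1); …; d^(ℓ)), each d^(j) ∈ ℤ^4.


Via rank(M_{q-1}∘⋯∘M_p): M ≅ I[1,2], I[1,4], I[3,3]^2.
μ_θ-semistable layers: μ^(1)=9; μ^(2)=5; μ^(3)=1; μ^(4)=-15

((0, 0, 2, 0); (0, 0, 1, 1); (0, 2, 0, 0); (2, 0, 0, 0))


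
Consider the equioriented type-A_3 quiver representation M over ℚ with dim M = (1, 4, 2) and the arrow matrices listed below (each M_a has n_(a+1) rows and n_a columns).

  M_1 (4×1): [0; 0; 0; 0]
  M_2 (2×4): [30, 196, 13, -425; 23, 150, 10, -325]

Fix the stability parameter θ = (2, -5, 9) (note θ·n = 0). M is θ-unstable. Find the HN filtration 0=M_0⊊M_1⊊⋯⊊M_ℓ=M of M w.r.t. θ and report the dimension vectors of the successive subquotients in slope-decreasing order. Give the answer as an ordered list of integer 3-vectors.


Via rank(M_{q-1}∘⋯∘M_p): M ≅ I[1,1], I[2,2]^2, I[2,3]^2.
μ_θ-semistable layers: μ^(1)=9; μ^(2)=2; μ^(3)=-5

((0, 0, 2); (1, 0, 0); (0, 4, 0))


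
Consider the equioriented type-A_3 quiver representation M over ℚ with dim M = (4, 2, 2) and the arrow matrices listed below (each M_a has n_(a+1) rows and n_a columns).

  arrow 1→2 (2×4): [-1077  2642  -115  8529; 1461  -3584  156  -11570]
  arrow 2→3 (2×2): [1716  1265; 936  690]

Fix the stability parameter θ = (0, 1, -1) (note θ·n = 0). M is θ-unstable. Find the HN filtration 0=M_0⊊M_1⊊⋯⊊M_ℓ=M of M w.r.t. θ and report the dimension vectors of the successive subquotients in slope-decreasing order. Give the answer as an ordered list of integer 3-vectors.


Interval decomposition of M: I[1,1]^2, I[1,2], I[1,3], I[3,3].
HN type (ℓ=3): μ^(1)=1; μ^(2)=0; μ^(3)=-1

((0, 1, 0); (4, 1, 1); (0, 0, 1))


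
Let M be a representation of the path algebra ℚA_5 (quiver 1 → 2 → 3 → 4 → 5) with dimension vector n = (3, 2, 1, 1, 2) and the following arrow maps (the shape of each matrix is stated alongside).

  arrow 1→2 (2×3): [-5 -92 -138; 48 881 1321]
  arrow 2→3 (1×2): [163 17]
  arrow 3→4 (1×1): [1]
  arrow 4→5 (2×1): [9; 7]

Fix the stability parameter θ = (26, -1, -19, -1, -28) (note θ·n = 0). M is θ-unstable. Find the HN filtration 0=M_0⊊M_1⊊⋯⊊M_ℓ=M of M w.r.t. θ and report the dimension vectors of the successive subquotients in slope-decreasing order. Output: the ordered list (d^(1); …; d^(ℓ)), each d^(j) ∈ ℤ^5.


Interval decomposition of M: I[1,1], I[1,2], I[1,5], I[5,5].
HN type (ℓ=4): μ^(1)=26; μ^(2)=25/2; μ^(3)=-23/5; μ^(4)=-28

((1, 0, 0, 0, 0); (1, 1, 0, 0, 0); (1, 1, 1, 1, 1); (0, 0, 0, 0, 1))


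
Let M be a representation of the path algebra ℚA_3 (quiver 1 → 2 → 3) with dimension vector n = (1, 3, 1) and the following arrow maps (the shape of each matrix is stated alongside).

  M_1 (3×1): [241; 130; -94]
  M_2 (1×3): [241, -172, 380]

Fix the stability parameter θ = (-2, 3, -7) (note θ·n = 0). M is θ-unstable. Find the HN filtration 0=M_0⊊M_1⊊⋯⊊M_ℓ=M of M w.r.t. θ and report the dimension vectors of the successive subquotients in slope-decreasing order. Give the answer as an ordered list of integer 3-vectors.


Interval decomposition of M: I[1,3], I[2,2]^2.
HN type (ℓ=2): μ^(1)=3; μ^(2)=-2

((0, 2, 0); (1, 1, 1))


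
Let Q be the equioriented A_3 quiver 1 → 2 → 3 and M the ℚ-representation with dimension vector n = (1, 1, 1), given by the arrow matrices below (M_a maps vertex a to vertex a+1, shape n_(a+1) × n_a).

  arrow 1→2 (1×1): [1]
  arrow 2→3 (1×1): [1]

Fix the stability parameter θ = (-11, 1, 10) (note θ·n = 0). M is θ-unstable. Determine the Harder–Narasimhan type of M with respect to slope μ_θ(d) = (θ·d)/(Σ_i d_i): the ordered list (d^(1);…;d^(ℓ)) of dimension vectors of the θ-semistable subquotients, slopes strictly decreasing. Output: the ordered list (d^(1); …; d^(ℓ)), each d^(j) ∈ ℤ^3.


Barcode: M ≅ I[1,3]. HN layers by μ_θ (3 steps, strictly decreasing):
  μ^(1)=10; μ^(2)=1; μ^(3)=-11

((0, 0, 1); (0, 1, 0); (1, 0, 0))


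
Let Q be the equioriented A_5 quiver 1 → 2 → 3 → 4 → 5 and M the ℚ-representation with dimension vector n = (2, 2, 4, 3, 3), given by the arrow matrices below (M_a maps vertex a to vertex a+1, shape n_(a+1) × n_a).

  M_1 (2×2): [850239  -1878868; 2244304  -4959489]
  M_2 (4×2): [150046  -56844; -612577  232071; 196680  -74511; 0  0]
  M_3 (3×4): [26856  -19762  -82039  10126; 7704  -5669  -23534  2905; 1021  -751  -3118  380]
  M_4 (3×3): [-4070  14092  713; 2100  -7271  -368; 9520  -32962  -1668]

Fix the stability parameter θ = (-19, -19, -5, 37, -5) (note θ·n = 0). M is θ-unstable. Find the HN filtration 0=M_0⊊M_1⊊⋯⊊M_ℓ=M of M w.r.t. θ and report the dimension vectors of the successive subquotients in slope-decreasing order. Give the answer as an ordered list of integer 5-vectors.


Interval decomposition of M: I[1,5]^2, I[3,3], I[3,4], I[5,5].
HN type (ℓ=4): μ^(1)=37; μ^(2)=16; μ^(3)=-5; μ^(4)=-19

((0, 0, 0, 1, 0); (0, 0, 0, 2, 2); (0, 0, 4, 0, 1); (2, 2, 0, 0, 0))
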